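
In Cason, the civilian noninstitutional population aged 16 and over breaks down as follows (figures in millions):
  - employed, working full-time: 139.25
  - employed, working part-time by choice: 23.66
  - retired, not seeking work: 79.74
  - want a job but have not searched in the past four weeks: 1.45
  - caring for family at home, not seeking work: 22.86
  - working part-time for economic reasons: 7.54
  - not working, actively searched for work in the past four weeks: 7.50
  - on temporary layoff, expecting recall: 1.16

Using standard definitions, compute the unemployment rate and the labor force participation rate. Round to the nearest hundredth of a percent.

Unemployment rate ≈ 4.84%; labor force participation rate ≈ 63.25%.

Employed = 139.25 + 23.66 + 7.54 = 170.45 million (anyone who worked, including part-time for economic reasons, counts as employed).
Unemployed = 7.50 + 1.16 = 8.66 million (jobless and actively searching, or on temporary layoff).
Labor force = 170.45 + 8.66 = 179.11 million.
Not in labor force = 79.74 + 1.45 + 22.86 = 104.05 million (those not working and not actively searching are outside the labor force — including those who want a job but have given up searching).
Civilian working-age population = 179.11 + 104.05 = 283.16 million.
Unemployment rate = 8.66 / 179.11 = 4.84%.
Labor force participation rate = 179.11 / 283.16 = 63.25%.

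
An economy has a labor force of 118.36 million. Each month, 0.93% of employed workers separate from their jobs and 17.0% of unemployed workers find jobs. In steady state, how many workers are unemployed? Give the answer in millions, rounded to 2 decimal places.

About 6.14 million are unemployed in steady state.

Steady-state unemployment rate u* = s/(s+f) = 0.93/(0.93+17.0) = 0.051868.
Unemployed = u* × labor force = 0.051868 × 118.36 ≈ 6.14 million.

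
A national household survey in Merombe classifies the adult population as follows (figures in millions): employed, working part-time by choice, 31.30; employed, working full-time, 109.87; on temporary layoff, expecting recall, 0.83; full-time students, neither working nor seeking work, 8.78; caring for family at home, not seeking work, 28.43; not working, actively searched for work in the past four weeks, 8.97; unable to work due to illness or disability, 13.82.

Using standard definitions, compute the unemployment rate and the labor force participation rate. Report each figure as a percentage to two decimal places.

Unemployment rate ≈ 6.49%; labor force participation rate ≈ 74.74%.

Employed = 31.30 + 109.87 = 141.17 million.
Unemployed = 0.83 + 8.97 = 9.80 million (jobless and actively searching, or on temporary layoff).
Labor force = 141.17 + 9.80 = 150.97 million.
Not in labor force = 8.78 + 28.43 + 13.82 = 51.03 million (those not working and not actively searching are outside the labor force).
Civilian working-age population = 150.97 + 51.03 = 202.00 million.
Unemployment rate = 9.80 / 150.97 = 6.49%.
Labor force participation rate = 150.97 / 202.00 = 74.74%.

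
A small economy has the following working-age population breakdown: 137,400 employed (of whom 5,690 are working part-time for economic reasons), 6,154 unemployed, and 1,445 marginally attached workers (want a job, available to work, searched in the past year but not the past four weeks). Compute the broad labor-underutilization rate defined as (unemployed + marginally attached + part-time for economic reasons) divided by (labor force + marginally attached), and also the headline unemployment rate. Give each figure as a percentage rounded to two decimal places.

Labor force = 137,400 + 6,154 = 143,554.
Numerator = 6,154 + 1,445 + 5,690 = 13,289.
Denominator = 143,554 + 1,445 = 144,999.
Broad rate = 13,289 / 144,999 = 9.16%.
Headline unemployment rate = 6,154 / 143,554 = 4.29%.

Broad underutilization rate ≈ 9.16%; headline unemployment rate ≈ 4.29%.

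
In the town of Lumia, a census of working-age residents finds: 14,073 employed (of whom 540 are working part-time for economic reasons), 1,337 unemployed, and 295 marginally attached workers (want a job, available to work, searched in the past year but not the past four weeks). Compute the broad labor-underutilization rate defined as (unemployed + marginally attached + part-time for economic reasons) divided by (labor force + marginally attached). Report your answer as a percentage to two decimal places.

Labor force = 14,073 + 1,337 = 15,410.
Numerator = 1,337 + 295 + 540 = 2,172.
Denominator = 15,410 + 295 = 15,705.
Broad rate = 2,172 / 15,705 = 13.83%.

Broad underutilization rate ≈ 13.83%.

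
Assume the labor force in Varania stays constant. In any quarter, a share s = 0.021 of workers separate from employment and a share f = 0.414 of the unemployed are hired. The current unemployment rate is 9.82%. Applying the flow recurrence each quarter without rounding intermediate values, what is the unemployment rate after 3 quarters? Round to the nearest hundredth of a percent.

Unemployment rate after three quarters ≈ 5.73%.

With a fixed labor force, u_{t+1} = u_t + s·(1−u_t) − f·u_t = u_t·(1−s−f) + s.
Here 1−s−f = 0.565 and s = 0.021.
u_1 = 0.098200 × 0.565 + 0.021 = 0.076483.
u_2 = 0.076483 × 0.565 + 0.021 = 0.064213.
u_3 = 0.064213 × 0.565 + 0.021 = 0.057280.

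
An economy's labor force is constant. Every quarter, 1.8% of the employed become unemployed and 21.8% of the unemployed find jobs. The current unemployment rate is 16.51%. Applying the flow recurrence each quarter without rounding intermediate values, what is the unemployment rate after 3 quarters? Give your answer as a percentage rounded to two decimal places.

With a fixed labor force, u_{t+1} = u_t + s·(1−u_t) − f·u_t = u_t·(1−s−f) + s.
Here 1−s−f = 0.764 and s = 0.018.
u_1 = 0.165100 × 0.764 + 0.018 = 0.144136.
u_2 = 0.144136 × 0.764 + 0.018 = 0.128120.
u_3 = 0.128120 × 0.764 + 0.018 = 0.115884.

Unemployment rate after three quarters ≈ 11.59%.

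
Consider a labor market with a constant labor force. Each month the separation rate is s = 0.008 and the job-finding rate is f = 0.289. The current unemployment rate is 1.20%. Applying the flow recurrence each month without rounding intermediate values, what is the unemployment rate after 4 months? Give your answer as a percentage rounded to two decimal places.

Unemployment rate after four months ≈ 2.33%.

With a fixed labor force, u_{t+1} = u_t + s·(1−u_t) − f·u_t = u_t·(1−s−f) + s.
Here 1−s−f = 0.703 and s = 0.008.
u_1 = 0.012000 × 0.703 + 0.008 = 0.016436.
u_2 = 0.016436 × 0.703 + 0.008 = 0.019555.
u_3 = 0.019555 × 0.703 + 0.008 = 0.021747.
u_4 = 0.021747 × 0.703 + 0.008 = 0.023288.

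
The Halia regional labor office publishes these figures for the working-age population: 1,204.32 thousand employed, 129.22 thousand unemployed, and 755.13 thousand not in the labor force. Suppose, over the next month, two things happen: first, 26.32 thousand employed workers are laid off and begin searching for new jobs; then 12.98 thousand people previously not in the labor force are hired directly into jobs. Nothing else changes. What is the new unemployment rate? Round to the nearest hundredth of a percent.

New unemployment rate ≈ 11.55%.

Initially, labor force = 1,204.32 + 129.22 = 1,333.54 thousand, so u = 129.22/1,333.54 = 9.69%.
After the first change, employed falls and unemployed rises by 26.32; labor force unchanged → E = 1,178.00, U = 155.54, labor force = 1,333.54 thousand.
After the second change, employed and labor force both rise by 12.98; unemployed unchanged → E = 1,190.98, U = 155.54, labor force = 1,346.52 thousand.
New unemployment rate = 155.54 / 1,346.52 = 11.55%.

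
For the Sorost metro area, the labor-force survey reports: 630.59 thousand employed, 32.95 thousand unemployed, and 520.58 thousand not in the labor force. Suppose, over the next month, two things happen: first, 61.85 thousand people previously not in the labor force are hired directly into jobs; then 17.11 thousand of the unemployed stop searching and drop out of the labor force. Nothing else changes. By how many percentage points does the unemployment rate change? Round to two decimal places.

The unemployment rate changes by −2.73 percentage points.

Initially, labor force = 630.59 + 32.95 = 663.54 thousand, so u = 32.95/663.54 = 4.97%.
After the first change, employed and labor force both rise by 61.85; unemployed unchanged → E = 692.44, U = 32.95, labor force = 725.39 thousand.
After the second change, unemployed and labor force both fall by 17.11 → E = 692.44, U = 15.84, labor force = 708.28 thousand.
New unemployment rate = 15.84 / 708.28 = 2.24%.
Change = 2.24% − 4.97% = −2.73 percentage points.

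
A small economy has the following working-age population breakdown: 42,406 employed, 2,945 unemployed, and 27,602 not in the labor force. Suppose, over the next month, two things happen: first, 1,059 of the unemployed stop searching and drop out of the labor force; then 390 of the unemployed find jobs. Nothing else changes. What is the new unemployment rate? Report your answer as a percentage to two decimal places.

New unemployment rate ≈ 3.38%.

Initially, labor force = 42,406 + 2,945 = 45,351, so u = 2,945/45,351 = 6.49%.
After the first change, unemployed and labor force both fall by 1,059 → E = 42,406, U = 1,886, labor force = 44,292.
After the second change, unemployed falls and employed rises by 390; labor force unchanged → E = 42,796, U = 1,496, labor force = 44,292.
New unemployment rate = 1,496 / 44,292 = 3.38%.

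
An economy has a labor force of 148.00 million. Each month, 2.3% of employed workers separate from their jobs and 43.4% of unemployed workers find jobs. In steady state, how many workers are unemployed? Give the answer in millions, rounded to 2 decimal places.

About 7.45 million are unemployed in steady state.

Steady-state unemployment rate u* = s/(s+f) = 2.3/(2.3+43.4) = 0.050328.
Unemployed = u* × labor force = 0.050328 × 148.00 ≈ 7.45 million.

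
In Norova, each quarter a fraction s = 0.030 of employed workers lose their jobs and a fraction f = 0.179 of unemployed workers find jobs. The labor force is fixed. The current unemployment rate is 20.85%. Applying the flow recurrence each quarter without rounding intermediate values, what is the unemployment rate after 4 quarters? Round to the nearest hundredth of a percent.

With a fixed labor force, u_{t+1} = u_t + s·(1−u_t) − f·u_t = u_t·(1−s−f) + s.
Here 1−s−f = 0.791 and s = 0.030.
u_1 = 0.208500 × 0.791 + 0.030 = 0.194923.
u_2 = 0.194923 × 0.791 + 0.030 = 0.184184.
u_3 = 0.184184 × 0.791 + 0.030 = 0.175690.
u_4 = 0.175690 × 0.791 + 0.030 = 0.168971.

Unemployment rate after four quarters ≈ 16.90%.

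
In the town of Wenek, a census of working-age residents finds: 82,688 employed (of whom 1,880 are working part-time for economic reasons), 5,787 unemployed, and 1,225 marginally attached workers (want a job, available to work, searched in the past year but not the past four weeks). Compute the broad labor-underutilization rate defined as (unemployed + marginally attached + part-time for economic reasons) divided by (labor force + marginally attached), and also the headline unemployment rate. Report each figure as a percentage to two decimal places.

Broad underutilization rate ≈ 9.91%; headline unemployment rate ≈ 6.54%.

Labor force = 82,688 + 5,787 = 88,475.
Numerator = 5,787 + 1,225 + 1,880 = 8,892.
Denominator = 88,475 + 1,225 = 89,700.
Broad rate = 8,892 / 89,700 = 9.91%.
Headline unemployment rate = 5,787 / 88,475 = 6.54%.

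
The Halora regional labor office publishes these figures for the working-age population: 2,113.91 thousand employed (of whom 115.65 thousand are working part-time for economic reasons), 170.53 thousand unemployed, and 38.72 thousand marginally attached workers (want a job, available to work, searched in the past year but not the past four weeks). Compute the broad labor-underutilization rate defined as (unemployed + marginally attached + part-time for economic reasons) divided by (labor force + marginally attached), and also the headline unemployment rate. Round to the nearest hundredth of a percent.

Labor force = 2,113.91 + 170.53 = 2,284.44 thousand.
Numerator = 170.53 + 38.72 + 115.65 = 324.90 thousand.
Denominator = 2,284.44 + 38.72 = 2,323.16 thousand.
Broad rate = 324.90 / 2,323.16 = 13.99%.
Headline unemployment rate = 170.53 / 2,284.44 = 7.46%.

Broad underutilization rate ≈ 13.99%; headline unemployment rate ≈ 7.46%.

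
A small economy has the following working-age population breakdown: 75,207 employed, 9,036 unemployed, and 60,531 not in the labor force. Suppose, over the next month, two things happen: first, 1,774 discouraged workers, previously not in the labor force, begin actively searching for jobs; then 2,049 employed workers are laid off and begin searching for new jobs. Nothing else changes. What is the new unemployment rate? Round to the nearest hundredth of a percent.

Initially, labor force = 75,207 + 9,036 = 84,243, so u = 9,036/84,243 = 10.73%.
After the first change, unemployed and labor force both rise by 1,774 → E = 75,207, U = 10,810, labor force = 86,017.
After the second change, employed falls and unemployed rises by 2,049; labor force unchanged → E = 73,158, U = 12,859, labor force = 86,017.
New unemployment rate = 12,859 / 86,017 = 14.95%.

New unemployment rate ≈ 14.95%.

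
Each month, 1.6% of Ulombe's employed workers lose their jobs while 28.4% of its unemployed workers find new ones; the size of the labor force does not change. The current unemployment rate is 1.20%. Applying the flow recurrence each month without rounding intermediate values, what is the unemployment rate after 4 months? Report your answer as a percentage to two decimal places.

Unemployment rate after four months ≈ 4.34%.

With a fixed labor force, u_{t+1} = u_t + s·(1−u_t) − f·u_t = u_t·(1−s−f) + s.
Here 1−s−f = 0.700 and s = 0.016.
u_1 = 0.012000 × 0.700 + 0.016 = 0.024400.
u_2 = 0.024400 × 0.700 + 0.016 = 0.033080.
u_3 = 0.033080 × 0.700 + 0.016 = 0.039156.
u_4 = 0.039156 × 0.700 + 0.016 = 0.043409.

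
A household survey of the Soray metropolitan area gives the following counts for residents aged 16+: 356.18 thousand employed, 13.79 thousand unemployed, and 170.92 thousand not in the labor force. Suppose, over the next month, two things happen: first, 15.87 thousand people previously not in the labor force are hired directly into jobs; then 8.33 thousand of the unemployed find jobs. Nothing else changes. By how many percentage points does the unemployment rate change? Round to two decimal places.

The unemployment rate changes by −2.31 percentage points.

Initially, labor force = 356.18 + 13.79 = 369.97 thousand, so u = 13.79/369.97 = 3.73%.
After the first change, employed and labor force both rise by 15.87; unemployed unchanged → E = 372.05, U = 13.79, labor force = 385.84 thousand.
After the second change, unemployed falls and employed rises by 8.33; labor force unchanged → E = 380.38, U = 5.46, labor force = 385.84 thousand.
New unemployment rate = 5.46 / 385.84 = 1.42%.
Change = 1.42% − 3.73% = −2.31 percentage points.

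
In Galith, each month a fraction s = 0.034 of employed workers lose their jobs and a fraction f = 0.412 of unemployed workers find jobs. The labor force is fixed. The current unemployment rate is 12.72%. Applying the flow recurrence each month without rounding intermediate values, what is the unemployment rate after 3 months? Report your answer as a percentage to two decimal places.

With a fixed labor force, u_{t+1} = u_t + s·(1−u_t) − f·u_t = u_t·(1−s−f) + s.
Here 1−s−f = 0.554 and s = 0.034.
u_1 = 0.127200 × 0.554 + 0.034 = 0.104469.
u_2 = 0.104469 × 0.554 + 0.034 = 0.091876.
u_3 = 0.091876 × 0.554 + 0.034 = 0.084899.

Unemployment rate after three months ≈ 8.49%.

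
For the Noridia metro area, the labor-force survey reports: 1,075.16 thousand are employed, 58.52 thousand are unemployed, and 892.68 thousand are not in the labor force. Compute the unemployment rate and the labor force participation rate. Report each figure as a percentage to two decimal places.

Labor force = employed + unemployed = 1,075.16 + 58.52 = 1,133.68 thousand.
Working-age population = 1,133.68 + 892.68 = 2,026.36 thousand.
Unemployment rate = 58.52 / 1,133.68 = 5.16%.
Labor force participation rate = 1,133.68 / 2,026.36 = 55.95%.

Unemployment rate ≈ 5.16%; labor force participation rate ≈ 55.95%.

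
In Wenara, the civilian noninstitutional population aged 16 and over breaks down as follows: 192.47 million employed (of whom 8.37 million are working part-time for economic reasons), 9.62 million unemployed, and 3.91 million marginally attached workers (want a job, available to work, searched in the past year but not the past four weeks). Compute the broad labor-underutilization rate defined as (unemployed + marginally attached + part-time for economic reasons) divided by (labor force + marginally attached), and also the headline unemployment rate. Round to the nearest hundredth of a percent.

Broad underutilization rate ≈ 10.63%; headline unemployment rate ≈ 4.76%.

Labor force = 192.47 + 9.62 = 202.09 million.
Numerator = 9.62 + 3.91 + 8.37 = 21.90 million.
Denominator = 202.09 + 3.91 = 206.00 million.
Broad rate = 21.90 / 206.00 = 10.63%.
Headline unemployment rate = 9.62 / 202.09 = 4.76%.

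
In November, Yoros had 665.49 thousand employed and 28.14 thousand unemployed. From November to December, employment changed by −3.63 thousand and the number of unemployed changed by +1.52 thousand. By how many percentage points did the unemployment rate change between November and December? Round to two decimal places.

The unemployment rate changed by +0.23 percentage points.

November: labor force = 665.49 + 28.14 = 693.63; u = 28.14/693.63 = 4.06%.
December: labor force = 661.86 + 29.66 = 691.52; u = 29.66/691.52 = 4.29%.
Change = 4.29% − 4.06% = +0.23 pp.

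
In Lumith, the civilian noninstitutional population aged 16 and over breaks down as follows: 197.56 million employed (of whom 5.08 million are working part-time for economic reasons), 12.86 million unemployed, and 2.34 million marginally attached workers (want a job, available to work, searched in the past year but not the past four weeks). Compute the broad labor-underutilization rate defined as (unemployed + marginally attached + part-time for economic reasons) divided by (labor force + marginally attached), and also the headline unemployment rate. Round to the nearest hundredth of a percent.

Labor force = 197.56 + 12.86 = 210.42 million.
Numerator = 12.86 + 2.34 + 5.08 = 20.28 million.
Denominator = 210.42 + 2.34 = 212.76 million.
Broad rate = 20.28 / 212.76 = 9.53%.
Headline unemployment rate = 12.86 / 210.42 = 6.11%.

Broad underutilization rate ≈ 9.53%; headline unemployment rate ≈ 6.11%.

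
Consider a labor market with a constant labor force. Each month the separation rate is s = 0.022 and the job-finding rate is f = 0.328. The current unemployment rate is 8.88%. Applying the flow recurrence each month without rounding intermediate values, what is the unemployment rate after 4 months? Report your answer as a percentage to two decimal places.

With a fixed labor force, u_{t+1} = u_t + s·(1−u_t) − f·u_t = u_t·(1−s−f) + s.
Here 1−s−f = 0.650 and s = 0.022.
u_1 = 0.088800 × 0.650 + 0.022 = 0.079720.
u_2 = 0.079720 × 0.650 + 0.022 = 0.073818.
u_3 = 0.073818 × 0.650 + 0.022 = 0.069982.
u_4 = 0.069982 × 0.650 + 0.022 = 0.067488.

Unemployment rate after four months ≈ 6.75%.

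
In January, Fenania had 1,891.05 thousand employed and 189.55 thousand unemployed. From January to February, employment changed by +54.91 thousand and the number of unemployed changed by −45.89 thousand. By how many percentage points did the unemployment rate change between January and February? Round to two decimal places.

The unemployment rate changed by −2.24 percentage points.

January: labor force = 1,891.05 + 189.55 = 2,080.60; u = 189.55/2,080.60 = 9.11%.
February: labor force = 1,945.96 + 143.66 = 2,089.62; u = 143.66/2,089.62 = 6.87%.
Change = 6.87% − 9.11% = −2.24 pp.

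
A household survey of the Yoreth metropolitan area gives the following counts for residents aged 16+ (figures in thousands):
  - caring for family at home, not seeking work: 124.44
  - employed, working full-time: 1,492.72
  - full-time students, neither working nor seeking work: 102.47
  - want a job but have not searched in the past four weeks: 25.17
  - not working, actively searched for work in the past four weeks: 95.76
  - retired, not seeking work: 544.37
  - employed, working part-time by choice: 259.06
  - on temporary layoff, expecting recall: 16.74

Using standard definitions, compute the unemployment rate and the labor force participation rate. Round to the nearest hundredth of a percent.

Unemployment rate ≈ 6.03%; labor force participation rate ≈ 70.07%.

Employed = 1,492.72 + 259.06 = 1,751.78 thousand.
Unemployed = 95.76 + 16.74 = 112.50 thousand (jobless and actively searching, or on temporary layoff).
Labor force = 1,751.78 + 112.50 = 1,864.28 thousand.
Not in labor force = 124.44 + 102.47 + 25.17 + 544.37 = 796.45 thousand (those not working and not actively searching are outside the labor force — including those who want a job but have given up searching).
Civilian working-age population = 1,864.28 + 796.45 = 2,660.73 thousand.
Unemployment rate = 112.50 / 1,864.28 = 6.03%.
Labor force participation rate = 1,864.28 / 2,660.73 = 70.07%.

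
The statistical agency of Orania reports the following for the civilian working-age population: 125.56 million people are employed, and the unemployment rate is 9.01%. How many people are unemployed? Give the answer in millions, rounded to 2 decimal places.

About 12.43 million are unemployed.

Let U be the number unemployed. The labor force is E + U, and U/(E+U) = 0.0901.
So U = 0.0901 × 125.56 / (1 − 0.0901) = 11.3130 / 0.9099 ≈ 12.43 million.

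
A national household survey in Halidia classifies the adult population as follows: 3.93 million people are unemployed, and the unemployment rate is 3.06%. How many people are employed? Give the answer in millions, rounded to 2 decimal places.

Labor force = U / u = 3.93 / 0.0306 ≈ 128.43 million.
Employed = labor force − unemployed = 128.43 − 3.93 = 124.50 million.

About 124.50 million are employed.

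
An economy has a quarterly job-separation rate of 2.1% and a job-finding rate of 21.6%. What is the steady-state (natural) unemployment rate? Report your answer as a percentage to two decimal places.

Steady-state unemployment rate ≈ 8.86%.

At steady state the flows balance: s·E = f·U, so U/(E+U) = s/(s+f).
u* = 2.1 / (2.1 + 21.6) = 2.1 / 23.70 = 8.86%.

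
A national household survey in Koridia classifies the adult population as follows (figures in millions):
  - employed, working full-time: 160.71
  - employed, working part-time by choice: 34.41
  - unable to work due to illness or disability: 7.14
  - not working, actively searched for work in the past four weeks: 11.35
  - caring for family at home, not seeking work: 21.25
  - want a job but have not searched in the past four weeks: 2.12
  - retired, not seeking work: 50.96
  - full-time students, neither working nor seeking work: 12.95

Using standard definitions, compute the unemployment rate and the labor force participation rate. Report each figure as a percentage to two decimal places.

Unemployment rate ≈ 5.50%; labor force participation rate ≈ 68.62%.

Employed = 160.71 + 34.41 = 195.12 million.
Unemployed = 11.35 million.
Labor force = 195.12 + 11.35 = 206.47 million.
Not in labor force = 7.14 + 21.25 + 2.12 + 50.96 + 12.95 = 94.42 million (those not working and not actively searching are outside the labor force — including those who want a job but have given up searching).
Civilian working-age population = 206.47 + 94.42 = 300.89 million.
Unemployment rate = 11.35 / 206.47 = 5.50%.
Labor force participation rate = 206.47 / 300.89 = 68.62%.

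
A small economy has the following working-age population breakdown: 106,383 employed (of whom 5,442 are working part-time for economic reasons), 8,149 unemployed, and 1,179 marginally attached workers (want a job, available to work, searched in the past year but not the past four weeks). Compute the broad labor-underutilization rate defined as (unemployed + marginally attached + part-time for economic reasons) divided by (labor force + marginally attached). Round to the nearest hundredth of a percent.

Broad underutilization rate ≈ 12.76%.

Labor force = 106,383 + 8,149 = 114,532.
Numerator = 8,149 + 1,179 + 5,442 = 14,770.
Denominator = 114,532 + 1,179 = 115,711.
Broad rate = 14,770 / 115,711 = 12.76%.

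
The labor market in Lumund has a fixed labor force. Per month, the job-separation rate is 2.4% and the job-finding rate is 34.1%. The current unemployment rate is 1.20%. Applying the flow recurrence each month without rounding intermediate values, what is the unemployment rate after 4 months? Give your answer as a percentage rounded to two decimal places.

With a fixed labor force, u_{t+1} = u_t + s·(1−u_t) − f·u_t = u_t·(1−s−f) + s.
Here 1−s−f = 0.635 and s = 0.024.
u_1 = 0.012000 × 0.635 + 0.024 = 0.031620.
u_2 = 0.031620 × 0.635 + 0.024 = 0.044079.
u_3 = 0.044079 × 0.635 + 0.024 = 0.051990.
u_4 = 0.051990 × 0.635 + 0.024 = 0.057014.

Unemployment rate after four months ≈ 5.70%.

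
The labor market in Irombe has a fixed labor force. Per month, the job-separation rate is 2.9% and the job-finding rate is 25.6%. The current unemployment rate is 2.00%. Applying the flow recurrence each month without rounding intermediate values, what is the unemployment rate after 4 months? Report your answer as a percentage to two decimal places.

With a fixed labor force, u_{t+1} = u_t + s·(1−u_t) − f·u_t = u_t·(1−s−f) + s.
Here 1−s−f = 0.715 and s = 0.029.
u_1 = 0.020000 × 0.715 + 0.029 = 0.043300.
u_2 = 0.043300 × 0.715 + 0.029 = 0.059959.
u_3 = 0.059959 × 0.715 + 0.029 = 0.071871.
u_4 = 0.071871 × 0.715 + 0.029 = 0.080388.

Unemployment rate after four months ≈ 8.04%.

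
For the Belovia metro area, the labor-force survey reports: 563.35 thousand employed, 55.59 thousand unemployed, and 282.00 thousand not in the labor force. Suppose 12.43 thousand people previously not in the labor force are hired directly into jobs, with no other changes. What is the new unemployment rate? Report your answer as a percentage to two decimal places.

New unemployment rate ≈ 8.80%.

Initially, labor force = 563.35 + 55.59 = 618.94 thousand, so u = 55.59/618.94 = 8.98%.
After the change, employed and labor force both rise by 12.43; unemployed unchanged → E = 575.78, U = 55.59, labor force = 631.37 thousand.
New unemployment rate = 55.59 / 631.37 = 8.80%.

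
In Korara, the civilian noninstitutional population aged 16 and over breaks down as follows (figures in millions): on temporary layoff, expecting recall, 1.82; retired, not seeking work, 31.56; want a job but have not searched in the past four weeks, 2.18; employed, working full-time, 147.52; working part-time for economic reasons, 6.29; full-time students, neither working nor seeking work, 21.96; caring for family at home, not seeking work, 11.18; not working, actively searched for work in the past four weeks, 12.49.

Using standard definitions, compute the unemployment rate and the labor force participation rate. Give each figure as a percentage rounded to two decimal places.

Employed = 147.52 + 6.29 = 153.81 million (anyone who worked, including part-time for economic reasons, counts as employed).
Unemployed = 1.82 + 12.49 = 14.31 million (jobless and actively searching, or on temporary layoff).
Labor force = 153.81 + 14.31 = 168.12 million.
Not in labor force = 31.56 + 2.18 + 21.96 + 11.18 = 66.88 million (those not working and not actively searching are outside the labor force — including those who want a job but have given up searching).
Civilian working-age population = 168.12 + 66.88 = 235.00 million.
Unemployment rate = 14.31 / 168.12 = 8.51%.
Labor force participation rate = 168.12 / 235.00 = 71.54%.

Unemployment rate ≈ 8.51%; labor force participation rate ≈ 71.54%.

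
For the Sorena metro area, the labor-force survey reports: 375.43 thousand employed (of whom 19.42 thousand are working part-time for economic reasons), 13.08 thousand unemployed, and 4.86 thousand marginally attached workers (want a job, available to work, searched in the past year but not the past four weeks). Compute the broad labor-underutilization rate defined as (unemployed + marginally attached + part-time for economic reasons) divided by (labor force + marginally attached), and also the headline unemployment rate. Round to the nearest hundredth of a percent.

Labor force = 375.43 + 13.08 = 388.51 thousand.
Numerator = 13.08 + 4.86 + 19.42 = 37.36 thousand.
Denominator = 388.51 + 4.86 = 393.37 thousand.
Broad rate = 37.36 / 393.37 = 9.50%.
Headline unemployment rate = 13.08 / 388.51 = 3.37%.

Broad underutilization rate ≈ 9.50%; headline unemployment rate ≈ 3.37%.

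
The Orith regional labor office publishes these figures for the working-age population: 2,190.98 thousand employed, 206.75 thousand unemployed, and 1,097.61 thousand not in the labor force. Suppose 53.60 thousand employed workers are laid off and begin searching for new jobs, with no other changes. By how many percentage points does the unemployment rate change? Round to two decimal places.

Initially, labor force = 2,190.98 + 206.75 = 2,397.73 thousand, so u = 206.75/2,397.73 = 8.62%.
After the change, employed falls and unemployed rises by 53.60; labor force unchanged → E = 2,137.38, U = 260.35, labor force = 2,397.73 thousand.
New unemployment rate = 260.35 / 2,397.73 = 10.86%.
Change = 10.86% − 8.62% = +2.24 percentage points.

The unemployment rate changes by +2.24 percentage points.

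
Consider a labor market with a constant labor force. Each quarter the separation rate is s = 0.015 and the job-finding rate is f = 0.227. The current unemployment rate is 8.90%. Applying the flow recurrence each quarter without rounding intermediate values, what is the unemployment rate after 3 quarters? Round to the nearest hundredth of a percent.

Unemployment rate after three quarters ≈ 7.37%.

With a fixed labor force, u_{t+1} = u_t + s·(1−u_t) − f·u_t = u_t·(1−s−f) + s.
Here 1−s−f = 0.758 and s = 0.015.
u_1 = 0.089000 × 0.758 + 0.015 = 0.082462.
u_2 = 0.082462 × 0.758 + 0.015 = 0.077506.
u_3 = 0.077506 × 0.758 + 0.015 = 0.073750.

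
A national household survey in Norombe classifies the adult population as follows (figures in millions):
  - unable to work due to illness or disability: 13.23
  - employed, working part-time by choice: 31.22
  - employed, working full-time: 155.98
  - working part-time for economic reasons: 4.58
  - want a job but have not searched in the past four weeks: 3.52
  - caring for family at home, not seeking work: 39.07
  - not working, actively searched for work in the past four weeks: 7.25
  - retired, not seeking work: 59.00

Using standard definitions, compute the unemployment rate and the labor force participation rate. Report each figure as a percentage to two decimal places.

Unemployment rate ≈ 3.64%; labor force participation rate ≈ 63.42%.

Employed = 31.22 + 155.98 + 4.58 = 191.78 million (anyone who worked, including part-time for economic reasons, counts as employed).
Unemployed = 7.25 million.
Labor force = 191.78 + 7.25 = 199.03 million.
Not in labor force = 13.23 + 3.52 + 39.07 + 59.00 = 114.82 million (those not working and not actively searching are outside the labor force — including those who want a job but have given up searching).
Civilian working-age population = 199.03 + 114.82 = 313.85 million.
Unemployment rate = 7.25 / 199.03 = 3.64%.
Labor force participation rate = 199.03 / 313.85 = 63.42%.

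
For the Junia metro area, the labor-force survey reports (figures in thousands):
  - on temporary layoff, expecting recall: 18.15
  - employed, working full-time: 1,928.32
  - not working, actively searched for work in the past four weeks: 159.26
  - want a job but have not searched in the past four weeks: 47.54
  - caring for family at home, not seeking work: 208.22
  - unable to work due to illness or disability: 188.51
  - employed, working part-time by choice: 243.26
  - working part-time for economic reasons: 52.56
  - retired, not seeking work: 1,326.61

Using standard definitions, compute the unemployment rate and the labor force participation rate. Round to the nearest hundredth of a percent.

Unemployment rate ≈ 7.39%; labor force participation rate ≈ 57.56%.

Employed = 1,928.32 + 243.26 + 52.56 = 2,224.14 thousand (anyone who worked, including part-time for economic reasons, counts as employed).
Unemployed = 18.15 + 159.26 = 177.41 thousand (jobless and actively searching, or on temporary layoff).
Labor force = 2,224.14 + 177.41 = 2,401.55 thousand.
Not in labor force = 47.54 + 208.22 + 188.51 + 1,326.61 = 1,770.88 thousand (those not working and not actively searching are outside the labor force — including those who want a job but have given up searching).
Civilian working-age population = 2,401.55 + 1,770.88 = 4,172.43 thousand.
Unemployment rate = 177.41 / 2,401.55 = 7.39%.
Labor force participation rate = 2,401.55 / 4,172.43 = 57.56%.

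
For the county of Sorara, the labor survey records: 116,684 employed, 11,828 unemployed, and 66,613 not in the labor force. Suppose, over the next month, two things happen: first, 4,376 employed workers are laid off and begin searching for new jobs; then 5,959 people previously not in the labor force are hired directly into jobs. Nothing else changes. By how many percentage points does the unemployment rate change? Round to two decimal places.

The unemployment rate changes by +2.85 percentage points.

Initially, labor force = 116,684 + 11,828 = 128,512, so u = 11,828/128,512 = 9.20%.
After the first change, employed falls and unemployed rises by 4,376; labor force unchanged → E = 112,308, U = 16,204, labor force = 128,512.
After the second change, employed and labor force both rise by 5,959; unemployed unchanged → E = 118,267, U = 16,204, labor force = 134,471.
New unemployment rate = 16,204 / 134,471 = 12.05%.
Change = 12.05% − 9.20% = +2.85 percentage points.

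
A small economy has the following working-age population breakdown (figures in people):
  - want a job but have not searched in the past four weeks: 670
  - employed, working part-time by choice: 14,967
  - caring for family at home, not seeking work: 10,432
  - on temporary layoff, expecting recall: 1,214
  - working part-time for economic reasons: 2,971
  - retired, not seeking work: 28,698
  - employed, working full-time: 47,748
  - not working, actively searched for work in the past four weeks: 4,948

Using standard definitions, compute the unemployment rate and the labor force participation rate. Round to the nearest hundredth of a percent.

Unemployment rate ≈ 8.58%; labor force participation rate ≈ 64.35%.

Employed = 14,967 + 2,971 + 47,748 = 65,686 (anyone who worked, including part-time for economic reasons, counts as employed).
Unemployed = 1,214 + 4,948 = 6,162 (jobless and actively searching, or on temporary layoff).
Labor force = 65,686 + 6,162 = 71,848.
Not in labor force = 670 + 10,432 + 28,698 = 39,800 (those not working and not actively searching are outside the labor force — including those who want a job but have given up searching).
Civilian working-age population = 71,848 + 39,800 = 111,648.
Unemployment rate = 6,162 / 71,848 = 8.58%.
Labor force participation rate = 71,848 / 111,648 = 64.35%.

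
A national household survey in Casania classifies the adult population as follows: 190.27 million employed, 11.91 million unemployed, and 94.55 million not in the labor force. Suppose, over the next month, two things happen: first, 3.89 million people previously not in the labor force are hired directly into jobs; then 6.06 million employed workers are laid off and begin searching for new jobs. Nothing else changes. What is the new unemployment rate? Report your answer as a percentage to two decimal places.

New unemployment rate ≈ 8.72%.

Initially, labor force = 190.27 + 11.91 = 202.18 million, so u = 11.91/202.18 = 5.89%.
After the first change, employed and labor force both rise by 3.89; unemployed unchanged → E = 194.16, U = 11.91, labor force = 206.07 million.
After the second change, employed falls and unemployed rises by 6.06; labor force unchanged → E = 188.10, U = 17.97, labor force = 206.07 million.
New unemployment rate = 17.97 / 206.07 = 8.72%.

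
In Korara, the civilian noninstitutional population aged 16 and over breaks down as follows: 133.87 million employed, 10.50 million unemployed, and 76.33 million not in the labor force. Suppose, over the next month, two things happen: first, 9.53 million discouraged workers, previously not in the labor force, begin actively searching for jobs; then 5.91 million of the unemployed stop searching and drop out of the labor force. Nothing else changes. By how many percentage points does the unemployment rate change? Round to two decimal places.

Initially, labor force = 133.87 + 10.50 = 144.37 million, so u = 10.50/144.37 = 7.27%.
After the first change, unemployed and labor force both rise by 9.53 → E = 133.87, U = 20.03, labor force = 153.90 million.
After the second change, unemployed and labor force both fall by 5.91 → E = 133.87, U = 14.12, labor force = 147.99 million.
New unemployment rate = 14.12 / 147.99 = 9.54%.
Change = 9.54% − 7.27% = +2.27 percentage points.

The unemployment rate changes by +2.27 percentage points.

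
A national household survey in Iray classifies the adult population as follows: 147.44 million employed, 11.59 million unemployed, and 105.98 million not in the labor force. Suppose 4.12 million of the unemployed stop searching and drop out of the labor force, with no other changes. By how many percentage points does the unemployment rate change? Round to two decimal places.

Initially, labor force = 147.44 + 11.59 = 159.03 million, so u = 11.59/159.03 = 7.29%.
After the change, unemployed and labor force both fall by 4.12 → E = 147.44, U = 7.47, labor force = 154.91 million.
New unemployment rate = 7.47 / 154.91 = 4.82%.
Change = 4.82% − 7.29% = −2.47 percentage points.

The unemployment rate changes by −2.47 percentage points.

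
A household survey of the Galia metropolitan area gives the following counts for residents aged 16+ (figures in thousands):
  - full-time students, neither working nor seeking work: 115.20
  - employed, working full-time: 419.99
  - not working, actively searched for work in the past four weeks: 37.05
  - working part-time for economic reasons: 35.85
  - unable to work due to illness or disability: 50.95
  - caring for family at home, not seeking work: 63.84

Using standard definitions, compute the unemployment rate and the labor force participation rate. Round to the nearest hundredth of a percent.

Employed = 419.99 + 35.85 = 455.84 thousand (anyone who worked, including part-time for economic reasons, counts as employed).
Unemployed = 37.05 thousand.
Labor force = 455.84 + 37.05 = 492.89 thousand.
Not in labor force = 115.20 + 50.95 + 63.84 = 229.99 thousand (those not working and not actively searching are outside the labor force).
Civilian working-age population = 492.89 + 229.99 = 722.88 thousand.
Unemployment rate = 37.05 / 492.89 = 7.52%.
Labor force participation rate = 492.89 / 722.88 = 68.18%.

Unemployment rate ≈ 7.52%; labor force participation rate ≈ 68.18%.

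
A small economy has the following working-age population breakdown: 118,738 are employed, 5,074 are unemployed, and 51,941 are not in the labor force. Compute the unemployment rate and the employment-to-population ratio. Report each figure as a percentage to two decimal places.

Labor force = employed + unemployed = 118,738 + 5,074 = 123,812.
Working-age population = 123,812 + 51,941 = 175,753.
Unemployment rate = 5,074 / 123,812 = 4.10%.
Employment-population ratio = 118,738 / 175,753 = 67.56%.

Unemployment rate ≈ 4.10%; employment-population ratio ≈ 67.56%.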